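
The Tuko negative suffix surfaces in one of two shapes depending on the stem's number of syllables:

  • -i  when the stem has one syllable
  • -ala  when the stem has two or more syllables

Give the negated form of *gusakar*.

*gusakar* has 3 syllables, so the suffix is -ala, giving *gusakarala*.

gusakarala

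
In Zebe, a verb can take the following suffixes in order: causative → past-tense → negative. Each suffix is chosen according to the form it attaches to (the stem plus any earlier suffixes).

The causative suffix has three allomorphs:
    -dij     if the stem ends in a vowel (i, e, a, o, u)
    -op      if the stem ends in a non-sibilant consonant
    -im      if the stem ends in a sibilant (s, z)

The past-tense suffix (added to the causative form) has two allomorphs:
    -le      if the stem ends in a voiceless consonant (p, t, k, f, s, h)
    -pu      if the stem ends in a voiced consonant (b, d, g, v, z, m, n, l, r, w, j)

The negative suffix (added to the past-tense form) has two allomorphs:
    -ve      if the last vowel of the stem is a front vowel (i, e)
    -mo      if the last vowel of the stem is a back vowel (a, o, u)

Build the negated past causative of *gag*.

gagopleve

The final sound of *gag* is /g/, which is a non-sibilant consonant, so the causative suffix is -op, giving *gagop*.
Since the final consonant of the causative form *gagop* is /p/ (voiceless), it takes -le, giving *gagople*.
Since the last vowel of the past-tense form *gagople* is /e/ (a front vowel), it takes -ve, giving *gagopleve*.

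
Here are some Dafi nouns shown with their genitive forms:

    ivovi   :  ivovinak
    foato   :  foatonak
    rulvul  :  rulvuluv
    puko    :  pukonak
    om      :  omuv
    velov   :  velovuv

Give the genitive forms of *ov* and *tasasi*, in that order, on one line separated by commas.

ovuv, tasasinak

The suffix is conditioned by the final sound: -uv when the stem ends in a consonant (*rulvul*, *om*, *velov*); -nak when the stem ends in a vowel (*ivovi*, *foato*, *puko*).
*ov* — final sound /v/ (a consonant) → -uv → *ovuv*.
The final sound of *tasasi* is /i/, which is a vowel, so the suffix is -nak, giving *tasasinak*.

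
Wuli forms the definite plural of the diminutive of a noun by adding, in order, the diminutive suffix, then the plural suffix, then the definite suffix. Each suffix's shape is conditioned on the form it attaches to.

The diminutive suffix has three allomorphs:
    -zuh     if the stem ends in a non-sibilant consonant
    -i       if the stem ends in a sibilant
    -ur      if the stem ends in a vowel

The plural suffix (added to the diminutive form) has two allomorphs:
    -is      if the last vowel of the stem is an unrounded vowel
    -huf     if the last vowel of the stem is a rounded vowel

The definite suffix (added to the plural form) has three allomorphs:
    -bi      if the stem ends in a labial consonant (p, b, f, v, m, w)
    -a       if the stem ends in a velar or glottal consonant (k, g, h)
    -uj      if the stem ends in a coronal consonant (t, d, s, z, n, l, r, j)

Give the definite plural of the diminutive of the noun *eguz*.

eguziisuj

Since the final sound of *eguz* is /z/ (a sibilant), it takes -i, giving *eguzi*.
The last vowel of the diminutive form *eguzi* is /i/, which is an unrounded vowel, so the plural suffix is -is, giving *eguziis*.
Since the final consonant of the plural form *eguziis* is /s/ (coronal), it takes -uj, giving *eguziisuj*.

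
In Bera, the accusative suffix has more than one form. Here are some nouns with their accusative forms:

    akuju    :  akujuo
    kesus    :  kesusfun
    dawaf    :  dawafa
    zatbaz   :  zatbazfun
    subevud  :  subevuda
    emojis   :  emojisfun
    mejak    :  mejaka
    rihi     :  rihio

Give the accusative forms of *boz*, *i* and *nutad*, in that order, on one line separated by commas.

bozfun, io, nutada

The pattern is sibilance of the final sound: -fun when the stem ends in a sibilant (*kesus*, *zatbaz*, *emojis*); -a when the stem ends in a non-sibilant consonant (*dawaf*, *subevud*, *mejak*); -o when the stem ends in a vowel (*akuju*, *rihi*).
*boz* — final sound /z/ (a sibilant) → -fun → *bozfun*.
Since the final sound of *i* is /i/ (a vowel), it takes -o, giving *io*.
Since the final sound of *nutad* is /d/ (a non-sibilant consonant), it takes -a, giving *nutada*.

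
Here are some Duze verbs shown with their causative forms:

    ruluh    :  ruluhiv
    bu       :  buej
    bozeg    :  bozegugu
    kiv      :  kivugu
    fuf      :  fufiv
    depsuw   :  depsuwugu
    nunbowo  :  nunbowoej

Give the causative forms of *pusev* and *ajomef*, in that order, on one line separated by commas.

The suffix is conditioned by the final sound: -iv when the stem ends in a voiceless consonant (*ruluh*, *fuf*); -ugu when the stem ends in a voiced consonant (*bozeg*, *kiv*, *depsuw*); -ej when the stem ends in a vowel (*bu*, *nunbowo*).
*pusev* — final sound /v/ (a voiced consonant) → -ugu → *pusevugu*.
*ajomef* — final sound /f/ (a voiceless consonant) → -iv → *ajomefiv*.

pusevugu, ajomefiv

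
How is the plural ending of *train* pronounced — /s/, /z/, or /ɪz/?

The stem *train* ends in a voiced non-sibilant sound.
The plural suffix surfaces as /ɪz/ after sibilants, /s/ after other voiceless consonants, and /z/ after other voiced sounds.
So the plural -s on *train* is pronounced /z/.

/z/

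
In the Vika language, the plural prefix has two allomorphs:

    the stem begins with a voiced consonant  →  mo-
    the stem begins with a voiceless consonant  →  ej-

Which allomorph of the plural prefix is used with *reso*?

mo-

*reso* — first consonant /r/ (voiced) → mo-.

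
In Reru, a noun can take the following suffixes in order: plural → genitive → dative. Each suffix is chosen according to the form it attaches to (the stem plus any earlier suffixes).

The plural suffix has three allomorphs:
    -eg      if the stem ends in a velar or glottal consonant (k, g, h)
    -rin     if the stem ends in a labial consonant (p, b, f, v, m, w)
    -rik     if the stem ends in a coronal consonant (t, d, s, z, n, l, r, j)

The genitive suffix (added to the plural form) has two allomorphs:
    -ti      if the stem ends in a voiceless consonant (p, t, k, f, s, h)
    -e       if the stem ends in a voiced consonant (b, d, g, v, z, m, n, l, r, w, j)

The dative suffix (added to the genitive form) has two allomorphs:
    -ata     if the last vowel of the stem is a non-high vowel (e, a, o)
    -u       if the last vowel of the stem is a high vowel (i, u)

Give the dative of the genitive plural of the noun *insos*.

insosriktiu

Since the final consonant of *insos* is /s/ (coronal), it takes -rik, giving *insosrik*.
Since the final consonant of the plural form *insosrik* is /k/ (voiceless), it takes -ti, giving *insosrikti*.
Since the last vowel of the genitive form *insosrikti* is /i/ (a high vowel), it takes -u, giving *insosriktiu*.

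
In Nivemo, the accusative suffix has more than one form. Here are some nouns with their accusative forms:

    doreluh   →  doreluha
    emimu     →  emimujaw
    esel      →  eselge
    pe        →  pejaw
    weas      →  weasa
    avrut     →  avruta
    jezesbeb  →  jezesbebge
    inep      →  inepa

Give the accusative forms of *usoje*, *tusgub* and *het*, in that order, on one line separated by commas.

usojejaw, tusgubge, heta

The suffix is conditioned by the final sound: -a when the stem ends in a voiceless consonant (*doreluh*, *weas*, *avrut*, *inep*); -ge when the stem ends in a voiced consonant (*esel*, *jezesbeb*); -jaw when the stem ends in a vowel (*emimu*, *pe*).
The final sound of *usoje* is /e/, which is a vowel, so the suffix is -jaw, giving *usojejaw*.
Since the final sound of *tusgub* is /b/ (a voiced consonant), it takes -ge, giving *tusgubge*.
Since the final sound of *het* is /t/ (a voiceless consonant), it takes -a, giving *heta*.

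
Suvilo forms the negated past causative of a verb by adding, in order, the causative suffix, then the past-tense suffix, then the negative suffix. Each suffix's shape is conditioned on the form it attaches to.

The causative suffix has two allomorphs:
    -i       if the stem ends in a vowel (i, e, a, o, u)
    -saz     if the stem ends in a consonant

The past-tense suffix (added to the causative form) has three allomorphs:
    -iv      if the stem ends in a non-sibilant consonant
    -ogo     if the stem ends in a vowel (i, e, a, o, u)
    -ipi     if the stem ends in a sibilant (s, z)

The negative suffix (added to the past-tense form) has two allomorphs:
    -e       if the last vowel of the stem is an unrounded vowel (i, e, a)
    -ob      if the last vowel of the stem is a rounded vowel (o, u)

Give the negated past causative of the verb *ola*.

*ola*: final sound = /a/, a vowel → -i → *olai*.
Since the final sound of the causative form *olai* is /i/ (a vowel), it takes -ogo, giving *olaiogo*.
The past-tense form *olaiogo* — last vowel /o/ (a rounded vowel) → -ob → *olaiogoob*.

olaiogoob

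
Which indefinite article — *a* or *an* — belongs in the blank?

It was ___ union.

a

The indefinite article is chosen by the initial *sound* of the following word, not its spelling.
*union* begins with the sound /juː/ (u pronounced /juː/) — a consonant sound.
So the article is *a*: It was a union.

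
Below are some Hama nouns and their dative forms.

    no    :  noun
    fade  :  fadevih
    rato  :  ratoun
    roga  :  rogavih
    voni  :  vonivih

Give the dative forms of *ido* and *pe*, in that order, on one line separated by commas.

idoun, pevih

The suffix is conditioned by the last vowel: -un when the last vowel of the stem is a rounded vowel (*no*, *rato*); -vih when the last vowel of the stem is an unrounded vowel (*fade*, *roga*, *voni*).
Since the last vowel of *ido* is /o/ (a rounded vowel), it takes -un, giving *idoun*.
The last vowel of *pe* is /e/, which is an unrounded vowel, so the suffix is -vih, giving *pevih*.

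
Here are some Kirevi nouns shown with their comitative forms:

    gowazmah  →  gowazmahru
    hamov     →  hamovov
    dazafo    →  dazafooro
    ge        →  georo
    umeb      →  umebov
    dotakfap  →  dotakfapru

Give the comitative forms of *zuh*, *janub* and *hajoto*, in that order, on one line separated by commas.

The suffix is conditioned by the final sound: -ru when the stem ends in a voiceless consonant (*gowazmah*, *dotakfap*); -ov when the stem ends in a voiced consonant (*hamov*, *umeb*); -oro when the stem ends in a vowel (*dazafo*, *ge*).
*zuh* — final sound /h/ (a voiceless consonant) → -ru → *zuhru*.
Since the final sound of *janub* is /b/ (a voiced consonant), it takes -ov, giving *janubov*.
The final sound of *hajoto* is /o/, which is a vowel, so the suffix is -oro, giving *hajotooro*.

zuhru, janubov, hajotooro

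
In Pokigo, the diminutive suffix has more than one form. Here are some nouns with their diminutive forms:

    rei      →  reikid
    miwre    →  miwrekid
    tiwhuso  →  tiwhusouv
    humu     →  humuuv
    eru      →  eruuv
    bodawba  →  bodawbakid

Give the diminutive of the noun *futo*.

futouv

The suffix is conditioned by the last vowel: -uv when the last vowel of the stem is a rounded vowel (*tiwhuso*, *humu*, *eru*); -kid when the last vowel of the stem is an unrounded vowel (*rei*, *miwre*, *bodawba*).
*futo* — last vowel /o/ (a rounded vowel) → -uv → *futouv*.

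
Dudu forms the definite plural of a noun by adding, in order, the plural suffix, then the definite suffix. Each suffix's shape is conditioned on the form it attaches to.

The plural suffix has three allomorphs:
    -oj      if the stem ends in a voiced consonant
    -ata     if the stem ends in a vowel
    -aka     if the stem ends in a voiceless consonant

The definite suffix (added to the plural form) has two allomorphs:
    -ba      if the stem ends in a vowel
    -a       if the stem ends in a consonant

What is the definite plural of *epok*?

epokakaba

*epok* — final sound /k/ (a voiceless consonant) → -aka → *epokaka*.
The final sound of the plural form *epokaka* is /a/, which is a vowel, so the definite suffix is -ba, giving *epokakaba*.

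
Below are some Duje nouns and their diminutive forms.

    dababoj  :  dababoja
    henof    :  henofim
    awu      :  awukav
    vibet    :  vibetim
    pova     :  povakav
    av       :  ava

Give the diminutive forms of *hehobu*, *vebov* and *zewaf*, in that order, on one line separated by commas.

The alternation tracks the final sound of the stem — -im when the stem ends in a voiceless consonant (*henof*, *vibet*); -a when the stem ends in a voiced consonant (*dababoj*, *av*); -kav when the stem ends in a vowel (*awu*, *pova*).
*hehobu*: final sound = /u/, a vowel → -kav → *hehobukav*.
*vebov*: final sound = /v/, a voiced consonant → -a → *vebova*.
*zewaf* — final sound /f/ (a voiceless consonant) → -im → *zewafim*.

hehobukav, vebova, zewafim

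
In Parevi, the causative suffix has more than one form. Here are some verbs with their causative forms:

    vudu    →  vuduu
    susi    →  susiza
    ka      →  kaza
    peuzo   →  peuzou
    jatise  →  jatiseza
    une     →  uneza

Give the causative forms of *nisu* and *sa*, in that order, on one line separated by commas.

The pattern is rounding harmony: -u when the last vowel of the stem is a rounded vowel (*vudu*, *peuzo*); -za when the last vowel of the stem is an unrounded vowel (*susi*, *ka*, *jatise*, *une*).
*nisu* — last vowel /u/ (a rounded vowel) → -u → *nisuu*.
Since the last vowel of *sa* is /a/ (an unrounded vowel), it takes -za, giving *saza*.

nisuu, saza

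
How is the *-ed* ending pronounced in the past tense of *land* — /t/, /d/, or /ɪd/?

/ɪd/

The stem *land* ends in /t/ or /d/.
The -ed suffix is realized as /ɪd/ after /t, d/; as /t/ after other voiceless consonants; and as /d/ after other voiced sounds.
So -ed on *land* is pronounced /ɪd/.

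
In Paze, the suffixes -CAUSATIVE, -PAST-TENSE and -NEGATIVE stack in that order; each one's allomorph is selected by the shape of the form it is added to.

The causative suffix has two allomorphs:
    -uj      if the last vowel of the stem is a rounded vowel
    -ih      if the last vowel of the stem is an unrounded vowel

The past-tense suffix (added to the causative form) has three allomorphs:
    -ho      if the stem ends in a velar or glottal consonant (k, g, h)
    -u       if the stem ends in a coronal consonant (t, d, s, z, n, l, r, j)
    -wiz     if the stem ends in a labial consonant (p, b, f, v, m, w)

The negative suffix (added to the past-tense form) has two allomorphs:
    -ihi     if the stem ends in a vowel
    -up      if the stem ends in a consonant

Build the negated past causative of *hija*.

hijaihhoihi

Since the last vowel of *hija* is /a/ (an unrounded vowel), it takes -ih, giving *hijaih*.
The causative form *hijaih* — final consonant /h/ (velar/glottal) → -ho → *hijaihho*.
The past-tense form *hijaihho*: final sound = /o/, a vowel → -ihi → *hijaihhoihi*.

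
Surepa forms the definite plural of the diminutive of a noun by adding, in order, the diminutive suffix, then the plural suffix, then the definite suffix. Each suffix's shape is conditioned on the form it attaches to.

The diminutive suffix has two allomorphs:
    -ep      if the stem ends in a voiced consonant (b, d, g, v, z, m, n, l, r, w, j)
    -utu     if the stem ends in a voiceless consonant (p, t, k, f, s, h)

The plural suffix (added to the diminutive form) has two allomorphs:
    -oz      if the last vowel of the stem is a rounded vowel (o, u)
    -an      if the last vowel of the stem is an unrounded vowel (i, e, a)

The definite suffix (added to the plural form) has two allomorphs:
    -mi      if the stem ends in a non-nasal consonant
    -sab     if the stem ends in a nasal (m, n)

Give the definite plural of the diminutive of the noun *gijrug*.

The final consonant of *gijrug* is /g/, which is voiced, so the diminutive suffix is -ep, giving *gijrugep*.
The last vowel of the diminutive form *gijrugep* is /e/, which is an unrounded vowel, so the plural suffix is -an, giving *gijrugepan*.
Since the final consonant of the plural form *gijrugepan* is /n/ (a nasal), it takes -sab, giving *gijrugepansab*.

gijrugepansab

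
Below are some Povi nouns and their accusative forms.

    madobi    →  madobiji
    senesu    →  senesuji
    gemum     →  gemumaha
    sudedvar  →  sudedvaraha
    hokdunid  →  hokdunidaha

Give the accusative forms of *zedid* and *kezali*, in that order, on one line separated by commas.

The alternation tracks the final sound of the stem — -aha when the stem ends in a consonant (*gemum*, *sudedvar*, *hokdunid*); -ji when the stem ends in a vowel (*madobi*, *senesu*).
*zedid*: final sound = /d/, a consonant → -aha → *zedidaha*.
*kezali* — final sound /i/ (a vowel) → -ji → *kezaliji*.

zedidaha, kezaliji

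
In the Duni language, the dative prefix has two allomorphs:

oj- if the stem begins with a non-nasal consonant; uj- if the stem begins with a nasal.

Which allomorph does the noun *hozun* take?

*hozun*: first consonant = /h/, non-nasal → oj-.

oj-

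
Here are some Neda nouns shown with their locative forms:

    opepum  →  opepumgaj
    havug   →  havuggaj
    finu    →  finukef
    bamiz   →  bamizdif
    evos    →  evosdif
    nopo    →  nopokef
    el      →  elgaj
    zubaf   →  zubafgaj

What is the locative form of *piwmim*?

piwmimgaj

The pattern is sibilance of the final sound: -dif when the stem ends in a sibilant (*bamiz*, *evos*); -gaj when the stem ends in a non-sibilant consonant (*opepum*, *havug*, *el*, *zubaf*); -kef when the stem ends in a vowel (*finu*, *nopo*).
*piwmim*: final sound = /m/, a non-sibilant consonant → -gaj → *piwmimgaj*.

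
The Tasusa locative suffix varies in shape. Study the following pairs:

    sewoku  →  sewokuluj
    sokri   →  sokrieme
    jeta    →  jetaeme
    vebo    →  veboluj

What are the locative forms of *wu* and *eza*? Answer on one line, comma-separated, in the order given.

The suffix is conditioned by the last vowel: -luj when the last vowel of the stem is a rounded vowel (*sewoku*, *vebo*); -eme when the last vowel of the stem is an unrounded vowel (*sokri*, *jeta*).
*wu* — last vowel /u/ (a rounded vowel) → -luj → *wuluj*.
*eza*: last vowel = /a/, an unrounded vowel → -eme → *ezaeme*.

wuluj, ezaeme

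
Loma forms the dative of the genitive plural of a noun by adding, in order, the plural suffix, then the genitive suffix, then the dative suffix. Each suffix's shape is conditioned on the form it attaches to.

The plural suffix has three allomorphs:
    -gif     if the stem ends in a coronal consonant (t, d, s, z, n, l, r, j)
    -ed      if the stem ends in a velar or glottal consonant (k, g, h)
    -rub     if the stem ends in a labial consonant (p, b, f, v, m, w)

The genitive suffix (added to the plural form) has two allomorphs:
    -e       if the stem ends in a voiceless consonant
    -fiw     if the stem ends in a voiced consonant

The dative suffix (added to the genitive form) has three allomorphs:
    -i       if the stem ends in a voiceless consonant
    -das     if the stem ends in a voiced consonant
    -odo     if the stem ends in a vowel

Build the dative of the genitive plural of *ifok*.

ifokedfiwdas

The final consonant of *ifok* is /k/, which is velar/glottal, so the plural suffix is -ed, giving *ifoked*.
The plural form *ifoked* — final consonant /d/ (voiced) → -fiw → *ifokedfiw*.
The genitive form *ifokedfiw* — final sound /w/ (a voiced consonant) → -das → *ifokedfiwdas*.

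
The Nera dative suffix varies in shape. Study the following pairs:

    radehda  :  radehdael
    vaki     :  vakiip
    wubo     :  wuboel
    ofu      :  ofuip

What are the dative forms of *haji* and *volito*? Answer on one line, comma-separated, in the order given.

hajiip, volitoel

The suffix is conditioned by the last vowel: -ip when the last vowel of the stem is a high vowel (*vaki*, *ofu*); -el when the last vowel of the stem is a non-high vowel (*radehda*, *wubo*).
*haji*: last vowel = /i/, a high vowel → -ip → *hajiip*.
*volito*: last vowel = /o/, a non-high vowel → -el → *volitoel*.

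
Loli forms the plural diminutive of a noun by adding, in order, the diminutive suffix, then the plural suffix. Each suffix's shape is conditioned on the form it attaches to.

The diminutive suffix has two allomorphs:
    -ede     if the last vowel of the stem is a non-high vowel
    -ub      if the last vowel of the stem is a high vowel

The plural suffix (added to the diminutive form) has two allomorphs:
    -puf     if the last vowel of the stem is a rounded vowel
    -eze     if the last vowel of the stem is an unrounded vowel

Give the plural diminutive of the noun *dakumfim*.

*dakumfim* — last vowel /i/ (a high vowel) → -ub → *dakumfimub*.
The last vowel of the diminutive form *dakumfimub* is /u/, which is a rounded vowel, so the plural suffix is -puf, giving *dakumfimubpuf*.

dakumfimubpuf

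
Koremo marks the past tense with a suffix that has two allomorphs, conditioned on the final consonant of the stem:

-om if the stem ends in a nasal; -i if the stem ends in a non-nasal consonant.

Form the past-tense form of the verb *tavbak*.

tavbaki

*tavbak* — final consonant /k/ (non-nasal) → -i → *tavbaki*.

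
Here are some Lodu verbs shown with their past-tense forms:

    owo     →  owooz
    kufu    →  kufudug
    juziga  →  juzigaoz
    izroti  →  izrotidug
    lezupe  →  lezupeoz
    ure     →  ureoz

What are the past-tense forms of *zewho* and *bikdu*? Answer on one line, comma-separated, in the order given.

zewhooz, bikdudug

The pattern is height harmony: -dug when the last vowel of the stem is a high vowel (*kufu*, *izroti*); -oz when the last vowel of the stem is a non-high vowel (*owo*, *juziga*, *lezupe*, *ure*).
*zewho* — last vowel /o/ (a non-high vowel) → -oz → *zewhooz*.
Since the last vowel of *bikdu* is /u/ (a high vowel), it takes -dug, giving *bikdudug*.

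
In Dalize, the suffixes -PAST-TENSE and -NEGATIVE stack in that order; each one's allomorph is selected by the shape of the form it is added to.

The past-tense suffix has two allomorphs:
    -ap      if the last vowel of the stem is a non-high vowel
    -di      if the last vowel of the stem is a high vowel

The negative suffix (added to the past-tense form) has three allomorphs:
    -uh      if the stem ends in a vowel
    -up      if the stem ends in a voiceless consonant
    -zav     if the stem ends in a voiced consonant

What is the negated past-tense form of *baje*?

The last vowel of *baje* is /e/, which is a non-high vowel, so the past-tense suffix is -ap, giving *bajeap*.
Since the final sound of the past-tense form *bajeap* is /p/ (a voiceless consonant), it takes -up, giving *bajeapup*.

bajeapup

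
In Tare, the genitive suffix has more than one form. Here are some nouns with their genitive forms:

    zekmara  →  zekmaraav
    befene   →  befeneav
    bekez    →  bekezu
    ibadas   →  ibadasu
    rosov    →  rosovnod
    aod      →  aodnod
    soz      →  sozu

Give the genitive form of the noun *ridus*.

ridusu

The suffix is conditioned by the final sound: -u when the stem ends in a sibilant (*bekez*, *ibadas*, *soz*); -nod when the stem ends in a non-sibilant consonant (*rosov*, *aod*); -av when the stem ends in a vowel (*zekmara*, *befene*).
The final sound of *ridus* is /s/, which is a sibilant, so the suffix is -u, giving *ridusu*.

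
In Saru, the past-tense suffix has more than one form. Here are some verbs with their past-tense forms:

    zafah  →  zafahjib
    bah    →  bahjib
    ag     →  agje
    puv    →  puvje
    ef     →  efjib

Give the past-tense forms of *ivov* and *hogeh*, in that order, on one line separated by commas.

The pattern is voicing of the final consonant: -jib when the stem ends in a voiceless consonant (*zafah*, *bah*, *ef*); -je when the stem ends in a voiced consonant (*ag*, *puv*).
*ivov* — final consonant /v/ (voiced) → -je → *ivovje*.
*hogeh*: final consonant = /h/, voiceless → -jib → *hogehjib*.

ivovje, hogehjib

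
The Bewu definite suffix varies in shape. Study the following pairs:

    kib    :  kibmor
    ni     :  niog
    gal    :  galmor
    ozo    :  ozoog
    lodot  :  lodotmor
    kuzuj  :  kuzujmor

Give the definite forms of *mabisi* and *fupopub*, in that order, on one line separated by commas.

mabisiog, fupopubmor

The pattern is consonant vs. vowel: -mor when the stem ends in a consonant (*kib*, *gal*, *lodot*, *kuzuj*); -og when the stem ends in a vowel (*ni*, *ozo*).
Since the final sound of *mabisi* is /i/ (a vowel), it takes -og, giving *mabisiog*.
Since the final sound of *fupopub* is /b/ (a consonant), it takes -mor, giving *fupopubmor*.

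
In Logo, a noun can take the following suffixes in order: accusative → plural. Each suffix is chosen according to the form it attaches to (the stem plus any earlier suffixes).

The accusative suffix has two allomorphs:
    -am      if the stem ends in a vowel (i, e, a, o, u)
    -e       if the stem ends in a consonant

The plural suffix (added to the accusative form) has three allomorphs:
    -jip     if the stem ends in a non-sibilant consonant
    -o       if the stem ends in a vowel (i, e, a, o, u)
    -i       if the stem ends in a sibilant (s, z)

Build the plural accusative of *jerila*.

jerilaamjip

*jerila*: final sound = /a/, a vowel → -am → *jerilaam*.
Since the final sound of the accusative form *jerilaam* is /m/ (a non-sibilant consonant), it takes -jip, giving *jerilaamjip*.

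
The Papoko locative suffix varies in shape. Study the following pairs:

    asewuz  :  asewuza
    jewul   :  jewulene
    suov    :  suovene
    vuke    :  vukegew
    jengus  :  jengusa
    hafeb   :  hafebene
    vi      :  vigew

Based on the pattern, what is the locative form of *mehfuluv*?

mehfuluvene

The suffix is conditioned by the final sound: -a when the stem ends in a sibilant (*asewuz*, *jengus*); -ene when the stem ends in a non-sibilant consonant (*jewul*, *suov*, *hafeb*); -gew when the stem ends in a vowel (*vuke*, *vi*).
*mehfuluv* — final sound /v/ (a non-sibilant consonant) → -ene → *mehfuluvene*.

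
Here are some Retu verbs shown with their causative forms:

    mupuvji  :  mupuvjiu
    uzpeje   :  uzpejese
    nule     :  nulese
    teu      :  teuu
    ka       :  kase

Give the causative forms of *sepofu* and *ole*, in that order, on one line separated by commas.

The alternation tracks the last vowel of the stem — -u when the last vowel of the stem is a high vowel (*mupuvji*, *teu*); -se when the last vowel of the stem is a non-high vowel (*uzpeje*, *nule*, *ka*).
*sepofu*: last vowel = /u/, a high vowel → -u → *sepofuu*.
*ole*: last vowel = /e/, a non-high vowel → -se → *olese*.

sepofuu, olese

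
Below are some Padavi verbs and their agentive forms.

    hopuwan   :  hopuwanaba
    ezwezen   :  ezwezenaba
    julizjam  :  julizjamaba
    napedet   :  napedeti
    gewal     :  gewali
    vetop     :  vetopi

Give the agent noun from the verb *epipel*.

The alternation tracks the final consonant of the stem — -aba when the stem ends in a nasal (*hopuwan*, *ezwezen*, *julizjam*); -i when the stem ends in a non-nasal consonant (*napedet*, *gewal*, *vetop*).
*epipel*: final consonant = /l/, non-nasal → -i → *epipeli*.

epipeli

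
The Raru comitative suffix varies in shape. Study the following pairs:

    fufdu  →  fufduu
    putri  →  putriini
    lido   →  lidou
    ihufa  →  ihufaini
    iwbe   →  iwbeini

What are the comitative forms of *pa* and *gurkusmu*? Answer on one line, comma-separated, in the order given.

The pattern is rounding harmony: -u when the last vowel of the stem is a rounded vowel (*fufdu*, *lido*); -ini when the last vowel of the stem is an unrounded vowel (*putri*, *ihufa*, *iwbe*).
Since the last vowel of *pa* is /a/ (an unrounded vowel), it takes -ini, giving *paini*.
*gurkusmu* — last vowel /u/ (a rounded vowel) → -u → *gurkusmuu*.

paini, gurkusmuu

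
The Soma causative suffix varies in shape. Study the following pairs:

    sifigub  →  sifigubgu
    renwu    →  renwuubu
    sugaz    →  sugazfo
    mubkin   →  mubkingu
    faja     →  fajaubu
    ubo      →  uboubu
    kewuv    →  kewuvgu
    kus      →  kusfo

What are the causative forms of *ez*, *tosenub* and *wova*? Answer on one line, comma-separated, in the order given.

ezfo, tosenubgu, wovaubu

The pattern is sibilance of the final sound: -fo when the stem ends in a sibilant (*sugaz*, *kus*); -gu when the stem ends in a non-sibilant consonant (*sifigub*, *mubkin*, *kewuv*); -ubu when the stem ends in a vowel (*renwu*, *faja*, *ubo*).
*ez* — final sound /z/ (a sibilant) → -fo → *ezfo*.
The final sound of *tosenub* is /b/, which is a non-sibilant consonant, so the suffix is -gu, giving *tosenubgu*.
Since the final sound of *wova* is /a/ (a vowel), it takes -ubu, giving *wovaubu*.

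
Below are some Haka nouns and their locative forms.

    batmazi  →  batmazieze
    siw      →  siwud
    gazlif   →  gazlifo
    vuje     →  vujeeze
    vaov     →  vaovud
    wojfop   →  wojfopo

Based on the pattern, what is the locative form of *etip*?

The pattern is voicing of the final sound: -o when the stem ends in a voiceless consonant (*gazlif*, *wojfop*); -ud when the stem ends in a voiced consonant (*siw*, *vaov*); -eze when the stem ends in a vowel (*batmazi*, *vuje*).
The final sound of *etip* is /p/, which is a voiceless consonant, so the suffix is -o, giving *etipo*.

etipo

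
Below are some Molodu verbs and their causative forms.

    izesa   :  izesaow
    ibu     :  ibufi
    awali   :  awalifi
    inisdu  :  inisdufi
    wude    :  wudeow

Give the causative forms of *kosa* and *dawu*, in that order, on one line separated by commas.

kosaow, dawufi

The suffix is conditioned by the last vowel: -fi when the last vowel of the stem is a high vowel (*ibu*, *awali*, *inisdu*); -ow when the last vowel of the stem is a non-high vowel (*izesa*, *wude*).
*kosa*: last vowel = /a/, a non-high vowel → -ow → *kosaow*.
Since the last vowel of *dawu* is /u/ (a high vowel), it takes -fi, giving *dawufi*.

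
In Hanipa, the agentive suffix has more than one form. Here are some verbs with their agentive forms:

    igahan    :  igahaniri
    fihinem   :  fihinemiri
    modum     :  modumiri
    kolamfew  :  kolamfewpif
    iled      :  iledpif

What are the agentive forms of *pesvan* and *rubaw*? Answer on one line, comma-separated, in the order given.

pesvaniri, rubawpif

The alternation tracks the final consonant of the stem — -iri when the stem ends in a nasal (*igahan*, *fihinem*, *modum*); -pif when the stem ends in a non-nasal consonant (*kolamfew*, *iled*).
Since the final consonant of *pesvan* is /n/ (a nasal), it takes -iri, giving *pesvaniri*.
The final consonant of *rubaw* is /w/, which is non-nasal, so the suffix is -pif, giving *rubawpif*.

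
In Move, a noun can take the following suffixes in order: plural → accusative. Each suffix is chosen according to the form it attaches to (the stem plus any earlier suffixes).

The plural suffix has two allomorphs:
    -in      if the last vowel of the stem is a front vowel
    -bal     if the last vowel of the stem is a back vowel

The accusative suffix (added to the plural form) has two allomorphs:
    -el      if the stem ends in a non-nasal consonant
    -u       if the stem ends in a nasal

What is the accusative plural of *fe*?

feinu

*fe*: last vowel = /e/, a front vowel → -in → *fein*.
The plural form *fein* — final consonant /n/ (a nasal) → -u → *feinu*.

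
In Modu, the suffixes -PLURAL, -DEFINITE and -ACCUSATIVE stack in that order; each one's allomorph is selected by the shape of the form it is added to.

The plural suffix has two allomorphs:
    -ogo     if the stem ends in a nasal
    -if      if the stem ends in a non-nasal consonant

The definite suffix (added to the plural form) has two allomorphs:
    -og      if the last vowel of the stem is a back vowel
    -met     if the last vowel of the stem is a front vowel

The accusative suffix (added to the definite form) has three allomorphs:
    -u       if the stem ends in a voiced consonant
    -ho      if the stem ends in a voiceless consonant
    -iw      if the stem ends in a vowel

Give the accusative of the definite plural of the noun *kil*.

*kil*: final consonant = /l/, non-nasal → -if → *kilif*.
The last vowel of the plural form *kilif* is /i/, which is a front vowel, so the definite suffix is -met, giving *kilifmet*.
Since the final sound of the definite form *kilifmet* is /t/ (a voiceless consonant), it takes -ho, giving *kilifmetho*.

kilifmetho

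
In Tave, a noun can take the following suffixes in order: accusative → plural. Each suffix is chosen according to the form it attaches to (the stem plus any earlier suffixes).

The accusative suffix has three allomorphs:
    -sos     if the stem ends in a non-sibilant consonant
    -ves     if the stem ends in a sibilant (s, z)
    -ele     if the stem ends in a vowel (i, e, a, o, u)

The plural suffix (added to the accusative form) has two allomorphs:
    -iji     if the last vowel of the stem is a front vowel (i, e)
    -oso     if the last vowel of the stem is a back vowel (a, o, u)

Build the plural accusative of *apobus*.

*apobus*: final sound = /s/, a sibilant → -ves → *apobusves*.
The last vowel of the accusative form *apobusves* is /e/, which is a front vowel, so the plural suffix is -iji, giving *apobusvesiji*.

apobusvesiji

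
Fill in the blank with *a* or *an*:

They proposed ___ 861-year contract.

The indefinite article is chosen by the initial *sound* of the following word, not its spelling.
The number *861* is spoken "eight hundred …", beginning with /eɪt/ — a vowel sound.
So the article is *an*: They proposed an 861-year contract.

an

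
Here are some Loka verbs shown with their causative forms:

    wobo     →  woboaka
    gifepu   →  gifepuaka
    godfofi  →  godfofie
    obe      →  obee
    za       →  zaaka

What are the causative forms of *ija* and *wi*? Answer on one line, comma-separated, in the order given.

ijaaka, wie

The alternation tracks the last vowel of the stem — -e when the last vowel of the stem is a front vowel (*godfofi*, *obe*); -aka when the last vowel of the stem is a back vowel (*wobo*, *gifepu*, *za*).
*ija* — last vowel /a/ (a back vowel) → -aka → *ijaaka*.
The last vowel of *wi* is /i/, which is a front vowel, so the suffix is -e, giving *wie*.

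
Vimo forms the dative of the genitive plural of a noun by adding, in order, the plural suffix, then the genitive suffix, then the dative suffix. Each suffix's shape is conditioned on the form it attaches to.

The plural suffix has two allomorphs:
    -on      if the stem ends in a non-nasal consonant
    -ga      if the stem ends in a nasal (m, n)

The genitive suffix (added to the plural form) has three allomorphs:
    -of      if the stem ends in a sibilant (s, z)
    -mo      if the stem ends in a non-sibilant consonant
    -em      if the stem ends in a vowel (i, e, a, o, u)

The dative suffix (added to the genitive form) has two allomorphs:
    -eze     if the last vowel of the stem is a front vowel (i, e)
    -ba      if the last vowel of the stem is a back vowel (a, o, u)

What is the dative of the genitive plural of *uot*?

uotonmoba

*uot* — final consonant /t/ (non-nasal) → -on → *uoton*.
The final sound of the plural form *uoton* is /n/, which is a non-sibilant consonant, so the genitive suffix is -mo, giving *uotonmo*.
The last vowel of the genitive form *uotonmo* is /o/, which is a back vowel, so the dative suffix is -ba, giving *uotonmoba*.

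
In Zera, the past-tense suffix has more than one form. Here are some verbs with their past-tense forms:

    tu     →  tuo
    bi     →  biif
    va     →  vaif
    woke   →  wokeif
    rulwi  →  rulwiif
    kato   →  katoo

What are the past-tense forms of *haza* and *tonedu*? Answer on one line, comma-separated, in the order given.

The suffix is conditioned by the last vowel: -o when the last vowel of the stem is a rounded vowel (*tu*, *kato*); -if when the last vowel of the stem is an unrounded vowel (*bi*, *va*, *woke*, *rulwi*).
*haza* — last vowel /a/ (an unrounded vowel) → -if → *hazaif*.
*tonedu*: last vowel = /u/, a rounded vowel → -o → *toneduo*.

hazaif, toneduo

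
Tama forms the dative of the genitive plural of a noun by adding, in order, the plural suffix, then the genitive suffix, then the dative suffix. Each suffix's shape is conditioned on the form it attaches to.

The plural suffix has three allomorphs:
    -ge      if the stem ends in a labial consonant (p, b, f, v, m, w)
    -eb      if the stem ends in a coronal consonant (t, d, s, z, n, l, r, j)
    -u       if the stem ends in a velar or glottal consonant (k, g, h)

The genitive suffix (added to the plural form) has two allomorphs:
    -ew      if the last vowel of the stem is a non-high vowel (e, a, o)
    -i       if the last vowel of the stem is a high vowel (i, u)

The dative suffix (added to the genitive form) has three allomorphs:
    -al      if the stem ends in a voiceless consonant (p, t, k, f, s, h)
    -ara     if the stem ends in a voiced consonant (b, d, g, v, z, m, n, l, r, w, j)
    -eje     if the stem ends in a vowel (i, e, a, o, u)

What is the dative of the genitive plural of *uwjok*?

uwjokuieje

Since the final consonant of *uwjok* is /k/ (velar/glottal), it takes -u, giving *uwjoku*.
Since the last vowel of the plural form *uwjoku* is /u/ (a high vowel), it takes -i, giving *uwjokui*.
Since the final sound of the genitive form *uwjokui* is /i/ (a vowel), it takes -eje, giving *uwjokuieje*.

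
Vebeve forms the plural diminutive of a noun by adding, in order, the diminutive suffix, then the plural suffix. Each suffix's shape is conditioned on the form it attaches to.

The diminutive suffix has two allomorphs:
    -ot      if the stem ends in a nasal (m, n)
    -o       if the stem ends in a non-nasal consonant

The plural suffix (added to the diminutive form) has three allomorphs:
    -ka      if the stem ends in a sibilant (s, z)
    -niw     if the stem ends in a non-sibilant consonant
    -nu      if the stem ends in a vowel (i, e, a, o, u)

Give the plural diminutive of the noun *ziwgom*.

The final consonant of *ziwgom* is /m/, which is a nasal, so the diminutive suffix is -ot, giving *ziwgomot*.
The diminutive form *ziwgomot*: final sound = /t/, a non-sibilant consonant → -niw → *ziwgomotniw*.

ziwgomotniw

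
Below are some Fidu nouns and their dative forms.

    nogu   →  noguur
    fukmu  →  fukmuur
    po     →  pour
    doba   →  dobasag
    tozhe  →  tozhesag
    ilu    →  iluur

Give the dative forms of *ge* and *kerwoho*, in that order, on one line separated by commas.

gesag, kerwohour

The alternation tracks the last vowel of the stem — -ur when the last vowel of the stem is a rounded vowel (*nogu*, *fukmu*, *po*, *ilu*); -sag when the last vowel of the stem is an unrounded vowel (*doba*, *tozhe*).
The last vowel of *ge* is /e/, which is an unrounded vowel, so the suffix is -sag, giving *gesag*.
*kerwoho* — last vowel /o/ (a rounded vowel) → -ur → *kerwohour*.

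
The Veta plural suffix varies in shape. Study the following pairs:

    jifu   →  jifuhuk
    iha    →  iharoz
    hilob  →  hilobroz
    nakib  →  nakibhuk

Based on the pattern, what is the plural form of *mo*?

moroz

Looking at the last vowel of each stem: -huk when the last vowel of the stem is a high vowel (*jifu*, *nakib*); -roz when the last vowel of the stem is a non-high vowel (*iha*, *hilob*).
Since the last vowel of *mo* is /o/ (a non-high vowel), it takes -roz, giving *moroz*.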